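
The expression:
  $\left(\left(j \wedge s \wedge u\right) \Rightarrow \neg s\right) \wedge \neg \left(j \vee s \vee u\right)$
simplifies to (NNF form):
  $\neg j \wedge \neg s \wedge \neg u$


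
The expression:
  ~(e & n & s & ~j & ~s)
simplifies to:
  True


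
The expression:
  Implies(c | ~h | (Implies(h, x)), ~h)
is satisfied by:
  {c: False, h: False, x: False}
  {x: True, c: False, h: False}
  {c: True, x: False, h: False}
  {x: True, c: True, h: False}
  {h: True, x: False, c: False}


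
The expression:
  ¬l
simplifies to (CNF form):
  ¬l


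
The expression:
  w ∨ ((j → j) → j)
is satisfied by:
  {w: True, j: True}
  {w: True, j: False}
  {j: True, w: False}


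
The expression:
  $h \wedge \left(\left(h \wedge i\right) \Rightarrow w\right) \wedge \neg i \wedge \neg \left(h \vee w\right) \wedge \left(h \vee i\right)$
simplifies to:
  $\text{False}$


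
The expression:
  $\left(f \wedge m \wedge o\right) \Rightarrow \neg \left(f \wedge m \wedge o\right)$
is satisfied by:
  {m: False, o: False, f: False}
  {f: True, m: False, o: False}
  {o: True, m: False, f: False}
  {f: True, o: True, m: False}
  {m: True, f: False, o: False}
  {f: True, m: True, o: False}
  {o: True, m: True, f: False}


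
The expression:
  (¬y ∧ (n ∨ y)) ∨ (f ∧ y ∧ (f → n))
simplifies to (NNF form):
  n ∧ (f ∨ ¬y)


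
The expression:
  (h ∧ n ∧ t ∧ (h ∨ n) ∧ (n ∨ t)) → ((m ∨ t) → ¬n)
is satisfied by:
  {h: False, t: False, n: False}
  {n: True, h: False, t: False}
  {t: True, h: False, n: False}
  {n: True, t: True, h: False}
  {h: True, n: False, t: False}
  {n: True, h: True, t: False}
  {t: True, h: True, n: False}


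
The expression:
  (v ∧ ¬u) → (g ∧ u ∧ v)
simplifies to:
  u ∨ ¬v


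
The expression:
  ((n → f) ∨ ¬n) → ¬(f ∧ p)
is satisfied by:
  {p: False, f: False}
  {f: True, p: False}
  {p: True, f: False}


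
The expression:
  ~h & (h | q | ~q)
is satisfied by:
  {h: False}


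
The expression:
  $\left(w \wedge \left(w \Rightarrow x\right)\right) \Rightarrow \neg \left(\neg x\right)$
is always true.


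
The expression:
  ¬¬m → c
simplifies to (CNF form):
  c ∨ ¬m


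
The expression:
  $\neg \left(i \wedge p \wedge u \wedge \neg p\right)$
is always true.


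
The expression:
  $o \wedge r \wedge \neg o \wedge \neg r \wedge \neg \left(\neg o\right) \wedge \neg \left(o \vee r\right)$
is never true.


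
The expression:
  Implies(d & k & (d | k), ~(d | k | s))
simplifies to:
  ~d | ~k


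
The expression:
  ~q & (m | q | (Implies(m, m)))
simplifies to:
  ~q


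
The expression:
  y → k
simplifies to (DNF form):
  k ∨ ¬y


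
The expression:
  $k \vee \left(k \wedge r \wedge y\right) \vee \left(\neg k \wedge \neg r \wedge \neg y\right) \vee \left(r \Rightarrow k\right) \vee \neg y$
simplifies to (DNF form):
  $k \vee \neg r \vee \neg y$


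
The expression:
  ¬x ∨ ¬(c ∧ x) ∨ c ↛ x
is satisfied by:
  {c: False, x: False}
  {x: True, c: False}
  {c: True, x: False}


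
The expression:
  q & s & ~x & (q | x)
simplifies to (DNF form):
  q & s & ~x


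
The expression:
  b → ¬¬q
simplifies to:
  q ∨ ¬b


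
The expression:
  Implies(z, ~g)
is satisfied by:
  {g: False, z: False}
  {z: True, g: False}
  {g: True, z: False}


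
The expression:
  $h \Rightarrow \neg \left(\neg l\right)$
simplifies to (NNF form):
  $l \vee \neg h$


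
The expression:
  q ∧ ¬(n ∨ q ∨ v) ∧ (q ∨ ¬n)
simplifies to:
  False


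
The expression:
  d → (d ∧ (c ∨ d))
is always true.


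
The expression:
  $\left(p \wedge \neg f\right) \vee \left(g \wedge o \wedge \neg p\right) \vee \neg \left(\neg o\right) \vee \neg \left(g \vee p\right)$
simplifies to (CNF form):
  $\left(o \vee p \vee \neg g\right) \wedge \left(o \vee p \vee \neg p\right) \wedge \left(o \vee \neg f \vee \neg g\right) \wedge \left(o \vee \neg f \vee \neg p\right)$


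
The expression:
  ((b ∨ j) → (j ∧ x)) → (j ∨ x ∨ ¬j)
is always true.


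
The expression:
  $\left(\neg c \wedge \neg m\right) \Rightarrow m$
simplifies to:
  $c \vee m$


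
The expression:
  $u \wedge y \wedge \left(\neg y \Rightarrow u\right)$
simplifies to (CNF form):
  $u \wedge y$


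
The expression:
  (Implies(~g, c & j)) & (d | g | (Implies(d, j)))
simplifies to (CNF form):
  (c | g) & (g | j)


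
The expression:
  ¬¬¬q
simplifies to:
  ¬q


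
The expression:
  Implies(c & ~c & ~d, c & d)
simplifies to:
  True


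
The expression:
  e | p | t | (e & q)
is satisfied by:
  {t: True, e: True, p: True}
  {t: True, e: True, p: False}
  {t: True, p: True, e: False}
  {t: True, p: False, e: False}
  {e: True, p: True, t: False}
  {e: True, p: False, t: False}
  {p: True, e: False, t: False}


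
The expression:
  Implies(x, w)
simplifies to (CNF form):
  w | ~x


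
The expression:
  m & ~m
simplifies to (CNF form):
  False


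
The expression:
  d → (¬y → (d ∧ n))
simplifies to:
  n ∨ y ∨ ¬d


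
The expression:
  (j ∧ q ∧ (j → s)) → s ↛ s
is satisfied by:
  {s: False, q: False, j: False}
  {j: True, s: False, q: False}
  {q: True, s: False, j: False}
  {j: True, q: True, s: False}
  {s: True, j: False, q: False}
  {j: True, s: True, q: False}
  {q: True, s: True, j: False}


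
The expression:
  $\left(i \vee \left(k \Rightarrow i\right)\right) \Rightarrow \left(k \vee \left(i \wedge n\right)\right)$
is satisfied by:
  {n: True, k: True, i: True}
  {n: True, k: True, i: False}
  {k: True, i: True, n: False}
  {k: True, i: False, n: False}
  {n: True, i: True, k: False}


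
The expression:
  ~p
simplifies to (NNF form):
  ~p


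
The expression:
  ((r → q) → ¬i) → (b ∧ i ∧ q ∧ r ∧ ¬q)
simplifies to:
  i ∧ (q ∨ ¬r)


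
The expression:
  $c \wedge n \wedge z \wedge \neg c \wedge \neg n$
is never true.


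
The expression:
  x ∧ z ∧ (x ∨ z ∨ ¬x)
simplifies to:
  x ∧ z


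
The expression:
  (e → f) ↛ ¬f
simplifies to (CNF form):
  f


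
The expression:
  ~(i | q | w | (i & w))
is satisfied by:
  {q: False, i: False, w: False}


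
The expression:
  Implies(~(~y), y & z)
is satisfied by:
  {z: True, y: False}
  {y: False, z: False}
  {y: True, z: True}


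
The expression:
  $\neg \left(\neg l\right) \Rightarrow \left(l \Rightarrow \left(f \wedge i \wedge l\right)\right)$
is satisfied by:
  {f: True, i: True, l: False}
  {f: True, i: False, l: False}
  {i: True, f: False, l: False}
  {f: False, i: False, l: False}
  {f: True, l: True, i: True}


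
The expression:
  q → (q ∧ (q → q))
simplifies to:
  True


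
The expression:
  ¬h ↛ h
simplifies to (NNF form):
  True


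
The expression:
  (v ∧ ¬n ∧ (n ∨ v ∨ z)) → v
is always true.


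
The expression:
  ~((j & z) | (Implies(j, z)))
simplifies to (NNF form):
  j & ~z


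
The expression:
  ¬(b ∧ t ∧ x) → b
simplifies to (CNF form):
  b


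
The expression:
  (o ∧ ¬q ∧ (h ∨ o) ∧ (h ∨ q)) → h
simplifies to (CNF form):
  True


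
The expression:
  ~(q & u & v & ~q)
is always true.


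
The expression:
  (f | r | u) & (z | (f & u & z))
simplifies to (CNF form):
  z & (f | r | u)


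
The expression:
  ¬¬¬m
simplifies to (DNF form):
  ¬m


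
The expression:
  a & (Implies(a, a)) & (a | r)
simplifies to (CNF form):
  a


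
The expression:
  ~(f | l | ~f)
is never true.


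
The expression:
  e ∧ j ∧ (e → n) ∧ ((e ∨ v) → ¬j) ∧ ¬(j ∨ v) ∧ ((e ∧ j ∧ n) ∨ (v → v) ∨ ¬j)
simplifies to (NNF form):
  False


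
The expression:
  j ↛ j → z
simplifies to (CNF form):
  True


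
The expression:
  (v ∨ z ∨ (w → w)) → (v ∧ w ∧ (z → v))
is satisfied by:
  {w: True, v: True}


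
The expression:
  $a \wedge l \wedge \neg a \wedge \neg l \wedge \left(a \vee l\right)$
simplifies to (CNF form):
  $\text{False}$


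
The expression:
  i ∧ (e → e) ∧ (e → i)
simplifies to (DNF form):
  i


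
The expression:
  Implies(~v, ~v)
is always true.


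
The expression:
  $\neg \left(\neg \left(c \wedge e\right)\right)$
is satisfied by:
  {c: True, e: True}


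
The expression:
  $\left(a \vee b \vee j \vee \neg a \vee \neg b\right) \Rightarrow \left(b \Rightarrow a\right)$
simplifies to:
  $a \vee \neg b$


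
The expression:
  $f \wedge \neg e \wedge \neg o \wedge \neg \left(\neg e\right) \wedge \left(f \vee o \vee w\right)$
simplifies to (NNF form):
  $\text{False}$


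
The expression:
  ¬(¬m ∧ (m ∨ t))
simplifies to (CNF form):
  m ∨ ¬t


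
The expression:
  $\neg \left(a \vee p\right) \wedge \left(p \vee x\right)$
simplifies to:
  $x \wedge \neg a \wedge \neg p$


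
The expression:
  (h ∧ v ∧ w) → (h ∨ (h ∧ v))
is always true.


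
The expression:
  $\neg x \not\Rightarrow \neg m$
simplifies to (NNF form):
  $m \wedge \neg x$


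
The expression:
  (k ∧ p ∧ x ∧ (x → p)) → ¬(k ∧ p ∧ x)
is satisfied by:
  {p: False, k: False, x: False}
  {x: True, p: False, k: False}
  {k: True, p: False, x: False}
  {x: True, k: True, p: False}
  {p: True, x: False, k: False}
  {x: True, p: True, k: False}
  {k: True, p: True, x: False}


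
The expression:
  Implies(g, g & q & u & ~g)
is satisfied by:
  {g: False}


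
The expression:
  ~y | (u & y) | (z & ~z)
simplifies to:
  u | ~y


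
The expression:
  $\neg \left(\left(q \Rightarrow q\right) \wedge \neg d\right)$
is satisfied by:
  {d: True}


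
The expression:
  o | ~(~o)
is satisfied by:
  {o: True}


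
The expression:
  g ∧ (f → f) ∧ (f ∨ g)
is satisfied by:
  {g: True}


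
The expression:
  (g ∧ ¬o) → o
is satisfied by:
  {o: True, g: False}
  {g: False, o: False}
  {g: True, o: True}


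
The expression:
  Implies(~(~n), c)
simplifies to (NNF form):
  c | ~n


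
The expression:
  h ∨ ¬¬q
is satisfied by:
  {q: True, h: True}
  {q: True, h: False}
  {h: True, q: False}


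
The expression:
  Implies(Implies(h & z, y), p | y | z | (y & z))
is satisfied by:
  {y: True, z: True, p: True}
  {y: True, z: True, p: False}
  {y: True, p: True, z: False}
  {y: True, p: False, z: False}
  {z: True, p: True, y: False}
  {z: True, p: False, y: False}
  {p: True, z: False, y: False}


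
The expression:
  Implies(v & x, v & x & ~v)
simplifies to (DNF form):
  ~v | ~x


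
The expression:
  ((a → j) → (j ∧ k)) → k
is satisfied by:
  {k: True, j: True, a: False}
  {k: True, j: False, a: False}
  {j: True, k: False, a: False}
  {k: False, j: False, a: False}
  {a: True, k: True, j: True}
  {a: True, k: True, j: False}
  {a: True, j: True, k: False}


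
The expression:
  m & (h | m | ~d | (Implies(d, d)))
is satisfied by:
  {m: True}


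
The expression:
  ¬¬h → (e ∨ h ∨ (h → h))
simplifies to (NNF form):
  True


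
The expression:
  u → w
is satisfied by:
  {w: True, u: False}
  {u: False, w: False}
  {u: True, w: True}


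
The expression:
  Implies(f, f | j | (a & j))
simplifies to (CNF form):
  True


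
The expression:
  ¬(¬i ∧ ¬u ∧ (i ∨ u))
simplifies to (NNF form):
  True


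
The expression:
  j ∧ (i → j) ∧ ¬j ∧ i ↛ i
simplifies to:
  False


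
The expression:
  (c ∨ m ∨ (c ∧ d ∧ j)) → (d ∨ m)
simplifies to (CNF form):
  d ∨ m ∨ ¬c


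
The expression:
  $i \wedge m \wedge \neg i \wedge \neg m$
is never true.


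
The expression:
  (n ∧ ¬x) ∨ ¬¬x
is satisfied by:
  {n: True, x: True}
  {n: True, x: False}
  {x: True, n: False}


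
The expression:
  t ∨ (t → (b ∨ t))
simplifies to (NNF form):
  True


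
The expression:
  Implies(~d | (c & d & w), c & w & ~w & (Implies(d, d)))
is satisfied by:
  {d: True, w: False, c: False}
  {c: True, d: True, w: False}
  {w: True, d: True, c: False}


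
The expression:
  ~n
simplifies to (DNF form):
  ~n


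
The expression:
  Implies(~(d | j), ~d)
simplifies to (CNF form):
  True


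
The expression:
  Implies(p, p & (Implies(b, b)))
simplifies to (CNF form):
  True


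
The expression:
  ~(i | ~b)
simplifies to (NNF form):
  b & ~i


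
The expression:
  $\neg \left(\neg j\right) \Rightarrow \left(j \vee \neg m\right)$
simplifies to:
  $\text{True}$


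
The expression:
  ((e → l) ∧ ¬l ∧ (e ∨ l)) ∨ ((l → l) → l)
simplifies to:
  l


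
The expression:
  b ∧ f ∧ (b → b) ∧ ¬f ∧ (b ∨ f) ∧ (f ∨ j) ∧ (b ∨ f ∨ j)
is never true.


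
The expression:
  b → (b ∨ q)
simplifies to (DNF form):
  True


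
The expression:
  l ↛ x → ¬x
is always true.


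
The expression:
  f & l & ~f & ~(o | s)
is never true.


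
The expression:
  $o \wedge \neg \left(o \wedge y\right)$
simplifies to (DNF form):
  $o \wedge \neg y$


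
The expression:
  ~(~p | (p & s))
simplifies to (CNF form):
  p & ~s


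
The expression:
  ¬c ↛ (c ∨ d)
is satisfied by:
  {d: False, c: False}


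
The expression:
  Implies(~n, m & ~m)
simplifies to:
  n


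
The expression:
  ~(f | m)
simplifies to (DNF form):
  ~f & ~m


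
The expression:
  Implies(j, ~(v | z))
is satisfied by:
  {z: False, j: False, v: False}
  {v: True, z: False, j: False}
  {z: True, v: False, j: False}
  {v: True, z: True, j: False}
  {j: True, v: False, z: False}


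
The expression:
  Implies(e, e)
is always true.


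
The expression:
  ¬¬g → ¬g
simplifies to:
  ¬g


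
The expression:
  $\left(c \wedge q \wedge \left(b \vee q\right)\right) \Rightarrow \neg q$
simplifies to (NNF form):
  $\neg c \vee \neg q$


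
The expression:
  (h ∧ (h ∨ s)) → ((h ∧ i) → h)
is always true.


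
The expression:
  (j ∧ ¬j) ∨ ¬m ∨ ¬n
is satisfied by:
  {m: False, n: False}
  {n: True, m: False}
  {m: True, n: False}


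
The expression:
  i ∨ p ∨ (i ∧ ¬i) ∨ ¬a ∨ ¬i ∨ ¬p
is always true.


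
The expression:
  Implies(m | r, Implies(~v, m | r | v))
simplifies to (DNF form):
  True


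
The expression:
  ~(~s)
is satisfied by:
  {s: True}


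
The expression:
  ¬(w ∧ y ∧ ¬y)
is always true.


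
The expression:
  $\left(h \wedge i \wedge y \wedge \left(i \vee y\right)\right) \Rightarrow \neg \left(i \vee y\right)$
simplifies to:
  $\neg h \vee \neg i \vee \neg y$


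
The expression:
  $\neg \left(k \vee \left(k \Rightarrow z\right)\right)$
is never true.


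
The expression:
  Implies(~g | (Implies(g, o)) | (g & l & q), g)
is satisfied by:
  {g: True}


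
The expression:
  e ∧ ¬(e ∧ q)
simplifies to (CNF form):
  e ∧ ¬q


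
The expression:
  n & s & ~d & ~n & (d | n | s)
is never true.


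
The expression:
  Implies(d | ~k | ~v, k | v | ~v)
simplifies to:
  True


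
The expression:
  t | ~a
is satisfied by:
  {t: True, a: False}
  {a: False, t: False}
  {a: True, t: True}


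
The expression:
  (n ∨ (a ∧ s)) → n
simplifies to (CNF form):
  n ∨ ¬a ∨ ¬s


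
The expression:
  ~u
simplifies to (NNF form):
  ~u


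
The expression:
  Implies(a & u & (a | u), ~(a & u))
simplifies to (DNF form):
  ~a | ~u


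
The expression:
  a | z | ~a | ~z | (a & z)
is always true.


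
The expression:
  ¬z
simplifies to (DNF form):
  ¬z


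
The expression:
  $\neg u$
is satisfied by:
  {u: False}


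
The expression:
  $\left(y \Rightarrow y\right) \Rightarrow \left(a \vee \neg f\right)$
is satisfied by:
  {a: True, f: False}
  {f: False, a: False}
  {f: True, a: True}


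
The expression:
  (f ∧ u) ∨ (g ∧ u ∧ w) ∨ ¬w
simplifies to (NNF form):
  (f ∧ u) ∨ (g ∧ u) ∨ ¬w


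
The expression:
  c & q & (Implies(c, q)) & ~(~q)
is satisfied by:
  {c: True, q: True}


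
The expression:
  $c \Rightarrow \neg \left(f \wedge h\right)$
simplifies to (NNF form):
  $\neg c \vee \neg f \vee \neg h$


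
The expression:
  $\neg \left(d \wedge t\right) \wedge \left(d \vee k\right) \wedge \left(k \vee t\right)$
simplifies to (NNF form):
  $k \wedge \left(\neg d \vee \neg t\right)$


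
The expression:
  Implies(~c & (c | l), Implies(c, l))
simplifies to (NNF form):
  True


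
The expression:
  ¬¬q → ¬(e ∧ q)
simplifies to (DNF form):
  ¬e ∨ ¬q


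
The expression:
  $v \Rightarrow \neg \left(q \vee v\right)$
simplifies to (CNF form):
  $\neg v$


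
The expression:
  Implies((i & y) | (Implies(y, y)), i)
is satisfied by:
  {i: True}


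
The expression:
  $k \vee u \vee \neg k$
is always true.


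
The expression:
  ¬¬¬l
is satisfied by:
  {l: False}


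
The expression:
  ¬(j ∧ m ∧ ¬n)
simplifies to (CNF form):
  n ∨ ¬j ∨ ¬m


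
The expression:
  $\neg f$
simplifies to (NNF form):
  $\neg f$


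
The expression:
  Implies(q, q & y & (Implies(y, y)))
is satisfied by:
  {y: True, q: False}
  {q: False, y: False}
  {q: True, y: True}


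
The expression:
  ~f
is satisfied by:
  {f: False}


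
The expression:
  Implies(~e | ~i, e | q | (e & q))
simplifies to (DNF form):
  e | q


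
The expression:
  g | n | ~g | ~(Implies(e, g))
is always true.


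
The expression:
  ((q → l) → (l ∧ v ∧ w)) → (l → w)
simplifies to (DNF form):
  True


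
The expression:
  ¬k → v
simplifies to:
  k ∨ v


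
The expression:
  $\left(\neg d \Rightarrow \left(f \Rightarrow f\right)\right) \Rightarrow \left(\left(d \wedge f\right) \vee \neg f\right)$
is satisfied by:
  {d: True, f: False}
  {f: False, d: False}
  {f: True, d: True}


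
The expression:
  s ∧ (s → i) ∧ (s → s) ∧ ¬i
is never true.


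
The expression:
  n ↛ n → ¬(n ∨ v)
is always true.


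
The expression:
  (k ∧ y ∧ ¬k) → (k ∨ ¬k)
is always true.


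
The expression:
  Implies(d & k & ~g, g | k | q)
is always true.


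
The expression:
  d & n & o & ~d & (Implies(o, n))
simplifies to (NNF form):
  False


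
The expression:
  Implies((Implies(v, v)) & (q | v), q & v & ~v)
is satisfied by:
  {q: False, v: False}


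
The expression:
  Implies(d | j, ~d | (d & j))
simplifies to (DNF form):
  j | ~d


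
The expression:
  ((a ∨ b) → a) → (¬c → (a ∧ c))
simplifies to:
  c ∨ (b ∧ ¬a)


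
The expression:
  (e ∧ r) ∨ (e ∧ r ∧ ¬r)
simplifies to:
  e ∧ r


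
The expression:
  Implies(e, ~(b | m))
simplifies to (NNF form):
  ~e | (~b & ~m)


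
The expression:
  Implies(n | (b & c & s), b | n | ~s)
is always true.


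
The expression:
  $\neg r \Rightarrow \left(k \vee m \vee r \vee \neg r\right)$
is always true.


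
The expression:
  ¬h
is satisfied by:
  {h: False}


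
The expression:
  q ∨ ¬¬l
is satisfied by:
  {q: True, l: True}
  {q: True, l: False}
  {l: True, q: False}


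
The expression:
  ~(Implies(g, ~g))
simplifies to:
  g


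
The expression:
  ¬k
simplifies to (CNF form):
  ¬k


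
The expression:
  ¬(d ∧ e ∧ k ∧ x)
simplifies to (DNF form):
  ¬d ∨ ¬e ∨ ¬k ∨ ¬x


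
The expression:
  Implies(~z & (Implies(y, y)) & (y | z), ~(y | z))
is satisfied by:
  {z: True, y: False}
  {y: False, z: False}
  {y: True, z: True}


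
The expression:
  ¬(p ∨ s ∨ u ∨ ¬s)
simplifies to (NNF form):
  False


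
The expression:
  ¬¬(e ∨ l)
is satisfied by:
  {l: True, e: True}
  {l: True, e: False}
  {e: True, l: False}


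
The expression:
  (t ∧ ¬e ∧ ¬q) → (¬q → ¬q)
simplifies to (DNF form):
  True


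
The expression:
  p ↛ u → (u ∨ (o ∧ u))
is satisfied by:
  {u: True, p: False}
  {p: False, u: False}
  {p: True, u: True}


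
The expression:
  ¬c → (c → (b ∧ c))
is always true.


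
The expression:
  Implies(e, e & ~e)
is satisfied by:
  {e: False}


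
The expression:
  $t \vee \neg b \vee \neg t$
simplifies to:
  $\text{True}$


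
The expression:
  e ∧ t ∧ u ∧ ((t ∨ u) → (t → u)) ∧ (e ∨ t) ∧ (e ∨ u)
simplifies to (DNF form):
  e ∧ t ∧ u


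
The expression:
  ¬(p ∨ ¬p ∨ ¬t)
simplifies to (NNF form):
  False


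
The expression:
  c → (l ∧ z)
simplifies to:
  (l ∧ z) ∨ ¬c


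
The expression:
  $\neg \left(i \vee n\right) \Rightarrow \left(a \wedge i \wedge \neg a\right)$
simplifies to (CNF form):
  $i \vee n$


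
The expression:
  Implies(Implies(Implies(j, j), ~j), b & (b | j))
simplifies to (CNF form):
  b | j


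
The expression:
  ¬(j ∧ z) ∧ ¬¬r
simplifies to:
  r ∧ (¬j ∨ ¬z)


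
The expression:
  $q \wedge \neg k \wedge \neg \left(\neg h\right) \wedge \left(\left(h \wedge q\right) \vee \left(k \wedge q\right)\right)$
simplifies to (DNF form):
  $h \wedge q \wedge \neg k$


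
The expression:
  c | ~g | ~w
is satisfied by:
  {c: True, w: False, g: False}
  {w: False, g: False, c: False}
  {g: True, c: True, w: False}
  {g: True, w: False, c: False}
  {c: True, w: True, g: False}
  {w: True, c: False, g: False}
  {g: True, w: True, c: True}


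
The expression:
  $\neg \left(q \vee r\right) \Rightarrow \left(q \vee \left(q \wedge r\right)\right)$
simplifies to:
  $q \vee r$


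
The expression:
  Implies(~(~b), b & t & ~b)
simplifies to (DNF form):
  ~b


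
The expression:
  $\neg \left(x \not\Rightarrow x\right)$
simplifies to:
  $\text{True}$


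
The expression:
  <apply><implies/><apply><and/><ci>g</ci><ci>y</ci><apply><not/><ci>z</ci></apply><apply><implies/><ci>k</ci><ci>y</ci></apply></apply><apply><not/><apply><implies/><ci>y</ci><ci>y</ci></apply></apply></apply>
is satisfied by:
  {z: True, g: False, y: False}
  {g: False, y: False, z: False}
  {y: True, z: True, g: False}
  {y: True, g: False, z: False}
  {z: True, g: True, y: False}
  {g: True, z: False, y: False}
  {y: True, g: True, z: True}


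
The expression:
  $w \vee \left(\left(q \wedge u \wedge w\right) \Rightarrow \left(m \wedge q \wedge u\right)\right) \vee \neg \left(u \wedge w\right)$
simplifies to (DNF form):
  $\text{True}$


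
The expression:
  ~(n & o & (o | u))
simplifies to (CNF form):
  ~n | ~o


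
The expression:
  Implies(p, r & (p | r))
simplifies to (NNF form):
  r | ~p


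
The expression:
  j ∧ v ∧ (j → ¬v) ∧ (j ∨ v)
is never true.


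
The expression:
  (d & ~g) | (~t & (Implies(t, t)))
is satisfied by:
  {d: True, t: False, g: False}
  {d: False, t: False, g: False}
  {g: True, d: True, t: False}
  {g: True, d: False, t: False}
  {t: True, d: True, g: False}


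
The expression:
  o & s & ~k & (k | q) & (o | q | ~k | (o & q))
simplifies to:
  o & q & s & ~k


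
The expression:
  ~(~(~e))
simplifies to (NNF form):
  ~e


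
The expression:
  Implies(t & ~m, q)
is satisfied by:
  {m: True, q: True, t: False}
  {m: True, t: False, q: False}
  {q: True, t: False, m: False}
  {q: False, t: False, m: False}
  {m: True, q: True, t: True}
  {m: True, t: True, q: False}
  {q: True, t: True, m: False}


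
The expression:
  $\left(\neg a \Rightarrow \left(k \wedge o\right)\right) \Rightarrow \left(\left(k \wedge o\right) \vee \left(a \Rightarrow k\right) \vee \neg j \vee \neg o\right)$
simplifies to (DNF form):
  $k \vee \neg a \vee \neg j \vee \neg o$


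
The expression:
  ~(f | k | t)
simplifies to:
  ~f & ~k & ~t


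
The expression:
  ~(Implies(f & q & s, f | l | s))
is never true.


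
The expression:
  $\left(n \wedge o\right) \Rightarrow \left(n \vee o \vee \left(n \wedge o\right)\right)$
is always true.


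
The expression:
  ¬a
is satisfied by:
  {a: False}


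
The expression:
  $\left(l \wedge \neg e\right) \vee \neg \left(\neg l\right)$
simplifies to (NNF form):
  $l$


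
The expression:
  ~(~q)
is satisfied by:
  {q: True}


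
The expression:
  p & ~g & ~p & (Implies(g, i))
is never true.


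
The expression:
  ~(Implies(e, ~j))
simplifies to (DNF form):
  e & j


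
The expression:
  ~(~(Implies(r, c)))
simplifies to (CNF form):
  c | ~r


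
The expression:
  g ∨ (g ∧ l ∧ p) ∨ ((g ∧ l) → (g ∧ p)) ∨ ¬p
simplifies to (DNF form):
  True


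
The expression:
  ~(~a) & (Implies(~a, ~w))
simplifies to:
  a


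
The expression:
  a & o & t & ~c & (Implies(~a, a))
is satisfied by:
  {t: True, a: True, o: True, c: False}


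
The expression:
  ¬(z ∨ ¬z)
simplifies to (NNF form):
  False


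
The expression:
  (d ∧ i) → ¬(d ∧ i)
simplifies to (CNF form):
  ¬d ∨ ¬i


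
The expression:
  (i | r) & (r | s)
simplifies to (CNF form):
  (i | r) & (r | s)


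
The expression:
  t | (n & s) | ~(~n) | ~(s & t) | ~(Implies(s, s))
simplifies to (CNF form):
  True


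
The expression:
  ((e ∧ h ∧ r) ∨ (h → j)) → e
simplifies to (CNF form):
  (e ∨ h) ∧ (e ∨ ¬j)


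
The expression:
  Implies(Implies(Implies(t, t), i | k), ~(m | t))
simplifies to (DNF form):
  (~i & ~k) | (~m & ~t) | (~i & ~k & ~m) | (~i & ~k & ~t) | (~i & ~m & ~t) | (~k & ~m & ~t) | (~i & ~k & ~m & ~t)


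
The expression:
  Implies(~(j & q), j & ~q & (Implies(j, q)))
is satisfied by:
  {j: True, q: True}


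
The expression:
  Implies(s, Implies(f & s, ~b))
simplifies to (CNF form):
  ~b | ~f | ~s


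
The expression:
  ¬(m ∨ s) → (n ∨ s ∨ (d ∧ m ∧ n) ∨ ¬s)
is always true.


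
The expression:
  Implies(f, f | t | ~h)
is always true.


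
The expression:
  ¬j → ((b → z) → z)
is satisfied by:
  {b: True, z: True, j: True}
  {b: True, z: True, j: False}
  {b: True, j: True, z: False}
  {b: True, j: False, z: False}
  {z: True, j: True, b: False}
  {z: True, j: False, b: False}
  {j: True, z: False, b: False}


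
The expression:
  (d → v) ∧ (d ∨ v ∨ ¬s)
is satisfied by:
  {v: True, d: False, s: False}
  {v: True, s: True, d: False}
  {v: True, d: True, s: False}
  {v: True, s: True, d: True}
  {s: False, d: False, v: False}


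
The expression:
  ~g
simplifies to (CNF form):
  ~g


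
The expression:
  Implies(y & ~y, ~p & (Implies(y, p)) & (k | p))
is always true.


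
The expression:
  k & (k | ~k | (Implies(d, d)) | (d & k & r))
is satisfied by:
  {k: True}


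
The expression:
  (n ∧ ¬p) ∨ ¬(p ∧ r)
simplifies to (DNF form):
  ¬p ∨ ¬r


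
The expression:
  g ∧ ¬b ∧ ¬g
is never true.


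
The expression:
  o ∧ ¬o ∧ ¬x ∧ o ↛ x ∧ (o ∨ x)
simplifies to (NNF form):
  False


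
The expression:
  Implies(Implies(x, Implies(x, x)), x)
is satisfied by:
  {x: True}


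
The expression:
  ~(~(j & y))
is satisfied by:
  {j: True, y: True}


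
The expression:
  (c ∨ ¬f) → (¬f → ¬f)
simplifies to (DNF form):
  True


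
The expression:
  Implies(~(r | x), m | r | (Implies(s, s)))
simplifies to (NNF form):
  True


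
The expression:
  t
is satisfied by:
  {t: True}


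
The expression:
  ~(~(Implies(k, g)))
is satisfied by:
  {g: True, k: False}
  {k: False, g: False}
  {k: True, g: True}


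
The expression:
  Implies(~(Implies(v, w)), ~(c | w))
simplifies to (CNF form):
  w | ~c | ~v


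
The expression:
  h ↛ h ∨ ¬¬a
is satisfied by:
  {a: True}


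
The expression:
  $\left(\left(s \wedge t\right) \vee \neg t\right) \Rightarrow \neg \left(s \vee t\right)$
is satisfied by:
  {s: False}


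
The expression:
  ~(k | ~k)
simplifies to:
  False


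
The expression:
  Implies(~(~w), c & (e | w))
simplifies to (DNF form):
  c | ~w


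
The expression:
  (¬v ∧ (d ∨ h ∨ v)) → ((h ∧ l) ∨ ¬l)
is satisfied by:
  {v: True, h: True, l: False, d: False}
  {v: True, l: False, h: False, d: False}
  {h: True, v: False, l: False, d: False}
  {v: False, l: False, h: False, d: False}
  {d: True, v: True, h: True, l: False}
  {d: True, v: True, l: False, h: False}
  {d: True, h: True, v: False, l: False}
  {d: True, v: False, l: False, h: False}
  {v: True, l: True, h: True, d: False}
  {v: True, l: True, d: False, h: False}
  {l: True, h: True, d: False, v: False}
  {l: True, d: False, h: False, v: False}
  {v: True, l: True, d: True, h: True}
  {v: True, l: True, d: True, h: False}
  {l: True, d: True, h: True, v: False}


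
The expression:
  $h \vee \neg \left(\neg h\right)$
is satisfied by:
  {h: True}


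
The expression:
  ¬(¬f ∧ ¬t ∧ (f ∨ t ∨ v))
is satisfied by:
  {t: True, f: True, v: False}
  {t: True, f: False, v: False}
  {f: True, t: False, v: False}
  {t: False, f: False, v: False}
  {t: True, v: True, f: True}
  {t: True, v: True, f: False}
  {v: True, f: True, t: False}


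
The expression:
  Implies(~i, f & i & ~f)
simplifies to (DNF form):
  i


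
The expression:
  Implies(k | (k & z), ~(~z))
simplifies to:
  z | ~k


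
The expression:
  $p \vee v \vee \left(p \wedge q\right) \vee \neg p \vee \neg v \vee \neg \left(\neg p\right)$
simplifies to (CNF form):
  $\text{True}$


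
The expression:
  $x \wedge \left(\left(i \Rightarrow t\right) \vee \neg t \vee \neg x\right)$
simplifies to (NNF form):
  $x$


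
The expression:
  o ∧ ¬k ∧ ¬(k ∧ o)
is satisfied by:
  {o: True, k: False}


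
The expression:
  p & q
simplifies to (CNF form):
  p & q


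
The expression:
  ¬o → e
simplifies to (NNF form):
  e ∨ o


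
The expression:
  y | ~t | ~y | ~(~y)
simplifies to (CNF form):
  True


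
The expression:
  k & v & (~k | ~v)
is never true.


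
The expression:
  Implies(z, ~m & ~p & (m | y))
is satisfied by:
  {y: True, p: False, z: False, m: False}
  {m: False, p: False, y: False, z: False}
  {m: True, y: True, p: False, z: False}
  {m: True, p: False, y: False, z: False}
  {y: True, p: True, m: False, z: False}
  {p: True, m: False, y: False, z: False}
  {m: True, p: True, y: True, z: False}
  {m: True, p: True, y: False, z: False}
  {z: True, y: True, m: False, p: False}


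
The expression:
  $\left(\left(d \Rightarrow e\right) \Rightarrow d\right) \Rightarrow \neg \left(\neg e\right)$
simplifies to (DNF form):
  $e \vee \neg d$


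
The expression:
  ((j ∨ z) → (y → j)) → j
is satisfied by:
  {y: True, j: True, z: True}
  {y: True, j: True, z: False}
  {j: True, z: True, y: False}
  {j: True, z: False, y: False}
  {y: True, z: True, j: False}


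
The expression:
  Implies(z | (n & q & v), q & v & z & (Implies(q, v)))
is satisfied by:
  {z: False, v: False, q: False, n: False}
  {n: True, z: False, v: False, q: False}
  {q: True, z: False, v: False, n: False}
  {n: True, q: True, z: False, v: False}
  {v: True, n: False, z: False, q: False}
  {n: True, v: True, z: False, q: False}
  {q: True, v: True, n: False, z: False}
  {q: True, v: True, z: True, n: False}
  {n: True, q: True, v: True, z: True}


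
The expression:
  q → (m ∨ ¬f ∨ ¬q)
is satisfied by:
  {m: True, q: False, f: False}
  {m: False, q: False, f: False}
  {f: True, m: True, q: False}
  {f: True, m: False, q: False}
  {q: True, m: True, f: False}
  {q: True, m: False, f: False}
  {q: True, f: True, m: True}


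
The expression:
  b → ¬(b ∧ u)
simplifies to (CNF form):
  ¬b ∨ ¬u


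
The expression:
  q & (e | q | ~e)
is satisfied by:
  {q: True}


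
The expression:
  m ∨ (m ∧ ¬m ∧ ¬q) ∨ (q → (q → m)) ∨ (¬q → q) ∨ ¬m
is always true.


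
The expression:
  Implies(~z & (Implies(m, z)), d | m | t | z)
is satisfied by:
  {d: True, t: True, m: True, z: True}
  {d: True, t: True, m: True, z: False}
  {d: True, t: True, z: True, m: False}
  {d: True, t: True, z: False, m: False}
  {d: True, m: True, z: True, t: False}
  {d: True, m: True, z: False, t: False}
  {d: True, m: False, z: True, t: False}
  {d: True, m: False, z: False, t: False}
  {t: True, m: True, z: True, d: False}
  {t: True, m: True, z: False, d: False}
  {t: True, z: True, m: False, d: False}
  {t: True, z: False, m: False, d: False}
  {m: True, z: True, t: False, d: False}
  {m: True, t: False, z: False, d: False}
  {z: True, t: False, m: False, d: False}


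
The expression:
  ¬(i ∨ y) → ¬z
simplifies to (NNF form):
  i ∨ y ∨ ¬z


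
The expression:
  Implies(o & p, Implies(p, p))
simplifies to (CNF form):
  True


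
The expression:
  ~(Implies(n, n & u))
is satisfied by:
  {n: True, u: False}


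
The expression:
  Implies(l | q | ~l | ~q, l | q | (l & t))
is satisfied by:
  {q: True, l: True}
  {q: True, l: False}
  {l: True, q: False}


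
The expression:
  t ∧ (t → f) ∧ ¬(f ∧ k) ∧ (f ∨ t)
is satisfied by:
  {t: True, f: True, k: False}


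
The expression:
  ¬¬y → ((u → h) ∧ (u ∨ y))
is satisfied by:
  {h: True, u: False, y: False}
  {u: False, y: False, h: False}
  {y: True, h: True, u: False}
  {y: True, u: False, h: False}
  {h: True, u: True, y: False}
  {u: True, h: False, y: False}
  {y: True, u: True, h: True}


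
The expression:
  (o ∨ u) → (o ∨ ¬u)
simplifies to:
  o ∨ ¬u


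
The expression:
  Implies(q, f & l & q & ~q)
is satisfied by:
  {q: False}


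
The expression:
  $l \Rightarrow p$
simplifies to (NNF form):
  $p \vee \neg l$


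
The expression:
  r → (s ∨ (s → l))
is always true.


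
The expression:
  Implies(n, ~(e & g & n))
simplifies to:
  ~e | ~g | ~n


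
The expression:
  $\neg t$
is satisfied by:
  {t: False}


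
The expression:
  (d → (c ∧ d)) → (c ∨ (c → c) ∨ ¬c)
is always true.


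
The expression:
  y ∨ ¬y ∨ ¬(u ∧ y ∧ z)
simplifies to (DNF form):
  True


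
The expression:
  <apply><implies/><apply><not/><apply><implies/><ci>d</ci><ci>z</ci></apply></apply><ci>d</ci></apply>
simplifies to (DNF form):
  <true/>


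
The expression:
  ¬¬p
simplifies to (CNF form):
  p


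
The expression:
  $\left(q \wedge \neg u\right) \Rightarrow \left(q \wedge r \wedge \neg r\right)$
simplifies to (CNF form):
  $u \vee \neg q$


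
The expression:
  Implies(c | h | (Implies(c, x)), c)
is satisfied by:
  {c: True}


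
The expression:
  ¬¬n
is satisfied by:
  {n: True}


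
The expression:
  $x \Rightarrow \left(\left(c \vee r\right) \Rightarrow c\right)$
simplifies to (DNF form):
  $c \vee \neg r \vee \neg x$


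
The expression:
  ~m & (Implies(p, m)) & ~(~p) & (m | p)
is never true.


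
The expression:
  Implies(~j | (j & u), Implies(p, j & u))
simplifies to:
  j | ~p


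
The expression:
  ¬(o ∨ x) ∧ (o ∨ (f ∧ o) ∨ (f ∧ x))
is never true.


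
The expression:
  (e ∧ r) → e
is always true.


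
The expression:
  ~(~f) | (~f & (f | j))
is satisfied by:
  {f: True, j: True}
  {f: True, j: False}
  {j: True, f: False}


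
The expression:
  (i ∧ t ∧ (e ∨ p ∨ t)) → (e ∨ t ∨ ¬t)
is always true.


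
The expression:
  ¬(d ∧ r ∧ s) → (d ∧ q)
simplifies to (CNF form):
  d ∧ (q ∨ r) ∧ (q ∨ s)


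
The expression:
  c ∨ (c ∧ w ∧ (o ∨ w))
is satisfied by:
  {c: True}


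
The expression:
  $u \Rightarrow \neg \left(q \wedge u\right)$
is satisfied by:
  {u: False, q: False}
  {q: True, u: False}
  {u: True, q: False}


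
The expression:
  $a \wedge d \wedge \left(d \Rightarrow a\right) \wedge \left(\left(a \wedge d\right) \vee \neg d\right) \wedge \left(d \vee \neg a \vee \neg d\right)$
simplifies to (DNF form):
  $a \wedge d$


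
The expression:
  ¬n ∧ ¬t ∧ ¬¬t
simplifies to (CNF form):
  False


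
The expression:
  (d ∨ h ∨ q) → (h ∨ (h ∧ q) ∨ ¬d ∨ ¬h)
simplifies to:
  True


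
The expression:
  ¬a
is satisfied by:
  {a: False}


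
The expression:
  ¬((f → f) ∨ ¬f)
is never true.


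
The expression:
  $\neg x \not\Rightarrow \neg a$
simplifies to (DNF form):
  $a \wedge \neg x$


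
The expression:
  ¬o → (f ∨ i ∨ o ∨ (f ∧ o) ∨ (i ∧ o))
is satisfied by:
  {i: True, o: True, f: True}
  {i: True, o: True, f: False}
  {i: True, f: True, o: False}
  {i: True, f: False, o: False}
  {o: True, f: True, i: False}
  {o: True, f: False, i: False}
  {f: True, o: False, i: False}


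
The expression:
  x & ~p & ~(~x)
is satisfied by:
  {x: True, p: False}


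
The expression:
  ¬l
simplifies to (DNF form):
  ¬l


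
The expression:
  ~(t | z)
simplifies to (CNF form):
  ~t & ~z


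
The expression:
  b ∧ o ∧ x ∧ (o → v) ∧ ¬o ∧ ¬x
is never true.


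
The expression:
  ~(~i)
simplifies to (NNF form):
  i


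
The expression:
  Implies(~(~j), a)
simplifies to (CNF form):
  a | ~j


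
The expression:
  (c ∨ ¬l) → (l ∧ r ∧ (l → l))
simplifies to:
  l ∧ (r ∨ ¬c)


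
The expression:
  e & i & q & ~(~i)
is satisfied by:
  {i: True, e: True, q: True}


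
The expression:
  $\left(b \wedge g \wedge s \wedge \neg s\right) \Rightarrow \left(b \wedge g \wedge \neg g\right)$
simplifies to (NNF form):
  $\text{True}$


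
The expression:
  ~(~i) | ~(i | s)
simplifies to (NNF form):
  i | ~s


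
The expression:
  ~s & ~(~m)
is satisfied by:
  {m: True, s: False}


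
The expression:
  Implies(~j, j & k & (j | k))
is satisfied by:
  {j: True}


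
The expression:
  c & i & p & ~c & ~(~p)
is never true.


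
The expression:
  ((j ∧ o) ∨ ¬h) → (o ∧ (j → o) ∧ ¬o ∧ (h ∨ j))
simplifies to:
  h ∧ (¬j ∨ ¬o)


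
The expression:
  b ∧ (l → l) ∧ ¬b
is never true.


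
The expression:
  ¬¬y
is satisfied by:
  {y: True}


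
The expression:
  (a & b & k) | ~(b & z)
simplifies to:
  ~b | ~z | (a & k)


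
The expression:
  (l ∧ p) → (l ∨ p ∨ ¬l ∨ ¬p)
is always true.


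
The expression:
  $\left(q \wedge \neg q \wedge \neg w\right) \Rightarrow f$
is always true.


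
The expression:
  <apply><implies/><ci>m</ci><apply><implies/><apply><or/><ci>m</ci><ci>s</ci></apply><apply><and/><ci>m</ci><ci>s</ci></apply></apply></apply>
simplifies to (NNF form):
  <apply><or/><ci>s</ci><apply><not/><ci>m</ci></apply></apply>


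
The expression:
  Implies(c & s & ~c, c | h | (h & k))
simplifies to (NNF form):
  True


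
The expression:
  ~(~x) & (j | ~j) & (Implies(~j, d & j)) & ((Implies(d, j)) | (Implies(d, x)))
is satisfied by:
  {j: True, x: True}
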